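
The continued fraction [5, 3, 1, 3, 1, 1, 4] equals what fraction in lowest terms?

816/155

Fold from the inside: start with 4/1.
  1 + 1/4 = 5/4
  1 + 4/5 = 9/5
  3 + 5/9 = 32/9
  1 + 9/32 = 41/32
  3 + 32/41 = 155/41
  5 + 41/155 = 816/155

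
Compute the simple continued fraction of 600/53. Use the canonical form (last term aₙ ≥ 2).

600 = 11·53 + 17
53 = 3·17 + 2
17 = 8·2 + 1
2 = 2·1 + 0  (stop)
So 600/53 = [11; 3, 8, 2].

[11; 3, 8, 2]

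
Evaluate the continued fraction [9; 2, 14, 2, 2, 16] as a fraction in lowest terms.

Fold from the inside: start with 16/1.
  2 + 1/16 = 33/16
  2 + 16/33 = 82/33
  14 + 33/82 = 1181/82
  2 + 82/1181 = 2444/1181
  9 + 1181/2444 = 23177/2444

23177/2444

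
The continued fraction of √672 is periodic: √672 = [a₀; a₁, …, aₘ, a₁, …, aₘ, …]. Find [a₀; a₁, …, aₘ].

a₀ = ⌊√672⌋ = 25.

[25; 1, 11, 1, 50]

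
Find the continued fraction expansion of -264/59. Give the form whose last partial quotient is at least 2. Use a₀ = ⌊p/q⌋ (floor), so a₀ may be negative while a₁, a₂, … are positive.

[-5; 1, 1, 9, 3]

-264 = -5×59 + 31
59 = 1×31 + 28
31 = 1×28 + 3
28 = 9×3 + 1
3 = 3×1 + 0  (stop)
So -264/59 = [-5; 1, 1, 9, 3].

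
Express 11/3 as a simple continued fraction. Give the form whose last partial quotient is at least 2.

11 = 3×3 + 2
3 = 1×2 + 1
2 = 2×1 + 0  (stop)
So 11/3 = [3; 1, 2].

[3; 1, 2]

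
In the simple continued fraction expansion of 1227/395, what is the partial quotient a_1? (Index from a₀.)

1227 = 3·395 + 42   →  a_0 = 3
395 = 9·42 + 17   →  a_1 = 9

9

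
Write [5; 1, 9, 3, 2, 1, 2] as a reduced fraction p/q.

1641/278

Using pₖ = aₖpₖ₋₁ + pₖ₋₂ and qₖ = aₖqₖ₋₁ + qₖ₋₂:
  k=0: a=5, p=5, q=1
  k=1: a=1, p=6, q=1
  k=2: a=9, p=59, q=10
  k=3: a=3, p=183, q=31
  k=4: a=2, p=425, q=72
  k=5: a=1, p=608, q=103
  k=6: a=2, p=1641, q=278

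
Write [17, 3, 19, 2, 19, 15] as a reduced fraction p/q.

604807/34904

Using pₖ = aₖpₖ₋₁ + pₖ₋₂ and qₖ = aₖqₖ₋₁ + qₖ₋₂:
  k=0: a=17, p=17, q=1
  k=1: a=3, p=52, q=3
  k=2: a=19, p=1005, q=58
  k=3: a=2, p=2062, q=119
  k=4: a=19, p=40183, q=2319
  k=5: a=15, p=604807, q=34904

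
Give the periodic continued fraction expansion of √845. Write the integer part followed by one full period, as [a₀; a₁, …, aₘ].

a₀ = ⌊√845⌋ = 29.
With m₀=0, d₀=1 and mₖ₊₁ = dₖaₖ − mₖ, dₖ₊₁ = (n − mₖ₊₁²)/dₖ, aₖ₊₁ = ⌊(a₀+mₖ₊₁)/dₖ₊₁⌋:
  k=1: m=29, d=4, a=14
  k=2: m=27, d=29, a=1
  k=3: m=2, d=29, a=1
  k=4: m=27, d=4, a=14
  k=5: m=29, d=1, a=58
d=1 and a=2a₀=58 at k=5, so the next step gives (m, d) = (29, 4) again — its k=1 value — and the period has length 5.

[29; 14, 1, 1, 14, 58]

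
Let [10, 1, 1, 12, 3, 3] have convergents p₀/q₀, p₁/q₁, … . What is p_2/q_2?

Using pₖ = aₖpₖ₋₁ + pₖ₋₂, qₖ = aₖqₖ₋₁ + qₖ₋₂ (with p₋₁=1, p₋₂=0, q₋₁=0, q₋₂=1):
  k=0: a=10, p=10, q=1
  k=1: a=1, p=11, q=1
  k=2: a=1, p=21, q=2

21/2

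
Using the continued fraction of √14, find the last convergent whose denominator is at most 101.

√14 = [3; 1, 2, 1, 6, …] (period length 4).
Convergents:
  p_0/q_0 = 3/1
  p_1/q_1 = 4/1
  p_2/q_2 = 11/3
  p_3/q_3 = 15/4
  p_4/q_4 = 101/27
  p_5/q_5 = 116/31
  p_6/q_6 = 333/89
  p_7/q_7 = 449/120
q_6 = 89 ≤ 101 < 120 = q_7, so the answer is 333/89.

333/89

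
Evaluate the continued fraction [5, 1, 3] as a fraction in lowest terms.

Using pₖ = aₖpₖ₋₁ + pₖ₋₂ and qₖ = aₖqₖ₋₁ + qₖ₋₂:
  k=0: a=5, p=5, q=1
  k=1: a=1, p=6, q=1
  k=2: a=3, p=23, q=4

23/4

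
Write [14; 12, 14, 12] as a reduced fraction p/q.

28729/2040

Using pₖ = aₖpₖ₋₁ + pₖ₋₂ and qₖ = aₖqₖ₋₁ + qₖ₋₂:
  k=0: a=14, p=14, q=1
  k=1: a=12, p=169, q=12
  k=2: a=14, p=2380, q=169
  k=3: a=12, p=28729, q=2040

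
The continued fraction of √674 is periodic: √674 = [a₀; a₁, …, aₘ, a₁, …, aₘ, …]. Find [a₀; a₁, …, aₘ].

[25; 1, 24, 1, 50]

a₀ = ⌊√674⌋ = 25.
With m₀=0, d₀=1 and mₖ₊₁ = dₖaₖ − mₖ, dₖ₊₁ = (n − mₖ₊₁²)/dₖ, aₖ₊₁ = ⌊(a₀+mₖ₊₁)/dₖ₊₁⌋:
  k=1: m=25, d=49, a=1
  k=2: m=24, d=2, a=24
  k=3: m=24, d=49, a=1
  k=4: m=25, d=1, a=50
d=1 and a=2a₀=50 at k=4, so the next step gives (m, d) = (25, 49) again — its k=1 value — and the period has length 4.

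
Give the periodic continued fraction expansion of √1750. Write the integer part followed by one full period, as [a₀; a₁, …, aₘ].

a₀ = ⌊√1750⌋ = 41.
With m₀=0, d₀=1 and mₖ₊₁ = dₖaₖ − mₖ, dₖ₊₁ = (n − mₖ₊₁²)/dₖ, aₖ₊₁ = ⌊(a₀+mₖ₊₁)/dₖ₊₁⌋:
  k=1: m=41, d=69, a=1
  k=2: m=28, d=14, a=4
  k=3: m=28, d=69, a=1
  k=4: m=41, d=1, a=82
d=1 and a=2a₀=82 at k=4, so the next step gives (m, d) = (41, 69) again — its k=1 value — and the period has length 4.

[41; 1, 4, 1, 82]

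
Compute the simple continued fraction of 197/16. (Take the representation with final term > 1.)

[12; 3, 5]

197 = 12*16 + 5
16 = 3*5 + 1
5 = 5*1 + 0  (stop)
So 197/16 = [12; 3, 5].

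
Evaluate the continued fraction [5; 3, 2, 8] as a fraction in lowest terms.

Fold from the inside: start with 8/1.
  2 + 1/8 = 17/8
  3 + 8/17 = 59/17
  5 + 17/59 = 312/59

312/59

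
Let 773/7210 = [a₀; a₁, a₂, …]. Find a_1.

9

773 = 0·7210 + 773   →  a_0 = 0
7210 = 9·773 + 253   →  a_1 = 9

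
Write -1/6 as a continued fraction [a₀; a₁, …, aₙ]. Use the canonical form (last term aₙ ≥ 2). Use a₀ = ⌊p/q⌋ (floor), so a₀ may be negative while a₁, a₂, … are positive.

-1 = -1×6 + 5
6 = 1×5 + 1
5 = 5×1 + 0  (stop)
So -1/6 = [-1; 1, 5].

[-1; 1, 5]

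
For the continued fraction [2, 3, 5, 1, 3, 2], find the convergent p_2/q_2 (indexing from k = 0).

Using pₖ = aₖpₖ₋₁ + pₖ₋₂, qₖ = aₖqₖ₋₁ + qₖ₋₂ (with p₋₁=1, p₋₂=0, q₋₁=0, q₋₂=1):
  k=0: a=2, p=2, q=1
  k=1: a=3, p=7, q=3
  k=2: a=5, p=37, q=16

37/16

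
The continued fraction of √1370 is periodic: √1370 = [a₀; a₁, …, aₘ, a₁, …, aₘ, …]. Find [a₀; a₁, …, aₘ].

a₀ = ⌊√1370⌋ = 37.
With m₀=0, d₀=1 and mₖ₊₁ = dₖaₖ − mₖ, dₖ₊₁ = (n − mₖ₊₁²)/dₖ, aₖ₊₁ = ⌊(a₀+mₖ₊₁)/dₖ₊₁⌋:
  k=1: m=37, d=1, a=74
d=1 and a=2a₀=74 at k=1, so the next step gives (m, d) = (37, 1) again — its k=1 value — and the period has length 1.

[37; 74]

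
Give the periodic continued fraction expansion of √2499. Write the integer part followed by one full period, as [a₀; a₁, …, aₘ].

a₀ = ⌊√2499⌋ = 49.
With m₀=0, d₀=1 and mₖ₊₁ = dₖaₖ − mₖ, dₖ₊₁ = (n − mₖ₊₁²)/dₖ, aₖ₊₁ = ⌊(a₀+mₖ₊₁)/dₖ₊₁⌋:
  k=1: m=49, d=98, a=1
  k=2: m=49, d=1, a=98
d=1 and a=2a₀=98 at k=2, so the next step gives (m, d) = (49, 98) again — its k=1 value — and the period has length 2.

[49; 1, 98]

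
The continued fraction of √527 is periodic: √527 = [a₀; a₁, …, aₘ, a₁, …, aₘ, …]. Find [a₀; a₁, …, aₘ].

[22; 1, 21, 1, 44]

a₀ = ⌊√527⌋ = 22.
With m₀=0, d₀=1 and mₖ₊₁ = dₖaₖ − mₖ, dₖ₊₁ = (n − mₖ₊₁²)/dₖ, aₖ₊₁ = ⌊(a₀+mₖ₊₁)/dₖ₊₁⌋:
  k=1: m=22, d=43, a=1
  k=2: m=21, d=2, a=21
  k=3: m=21, d=43, a=1
  k=4: m=22, d=1, a=44
d=1 and a=2a₀=44 at k=4, so the next step gives (m, d) = (22, 43) again — its k=1 value — and the period has length 4.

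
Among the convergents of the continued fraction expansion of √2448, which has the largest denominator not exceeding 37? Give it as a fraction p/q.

1039/21

√2448 = [49; 2, 10, 2, 98, …] (period length 4).
Convergents:
  p_0/q_0 = 49/1
  p_1/q_1 = 99/2
  p_2/q_2 = 1039/21
  p_3/q_3 = 2177/44
q_2 = 21 ≤ 37 < 44 = q_3, so the answer is 1039/21.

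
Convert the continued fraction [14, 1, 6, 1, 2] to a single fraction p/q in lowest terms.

Using pₖ = aₖpₖ₋₁ + pₖ₋₂ and qₖ = aₖqₖ₋₁ + qₖ₋₂:
  k=0: a=14, p=14, q=1
  k=1: a=1, p=15, q=1
  k=2: a=6, p=104, q=7
  k=3: a=1, p=119, q=8
  k=4: a=2, p=342, q=23

342/23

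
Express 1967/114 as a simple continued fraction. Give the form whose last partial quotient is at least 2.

[17; 3, 1, 13, 2]

1967 = 17·114 + 29
114 = 3·29 + 27
29 = 1·27 + 2
27 = 13·2 + 1
2 = 2·1 + 0  (stop)
So 1967/114 = [17; 3, 1, 13, 2].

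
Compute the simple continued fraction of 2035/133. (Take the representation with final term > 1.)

2035 = 15×133 + 40
133 = 3×40 + 13
40 = 3×13 + 1
13 = 13×1 + 0  (stop)
So 2035/133 = [15; 3, 3, 13].

[15; 3, 3, 13]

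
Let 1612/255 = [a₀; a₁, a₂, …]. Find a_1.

1612 = 6·255 + 82   →  a_0 = 6
255 = 3·82 + 9   →  a_1 = 3

3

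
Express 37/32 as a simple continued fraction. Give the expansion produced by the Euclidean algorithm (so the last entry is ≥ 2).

[1; 6, 2, 2]

37 = 1·32 + 5
32 = 6·5 + 2
5 = 2·2 + 1
2 = 2·1 + 0  (stop)
So 37/32 = [1; 6, 2, 2].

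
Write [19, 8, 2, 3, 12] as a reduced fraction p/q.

Using pₖ = aₖpₖ₋₁ + pₖ₋₂ and qₖ = aₖqₖ₋₁ + qₖ₋₂:
  k=0: a=19, p=19, q=1
  k=1: a=8, p=153, q=8
  k=2: a=2, p=325, q=17
  k=3: a=3, p=1128, q=59
  k=4: a=12, p=13861, q=725

13861/725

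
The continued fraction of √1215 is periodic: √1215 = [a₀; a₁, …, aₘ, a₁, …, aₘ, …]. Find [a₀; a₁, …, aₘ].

[34; 1, 5, 1, 68]

a₀ = ⌊√1215⌋ = 34.
With m₀=0, d₀=1 and mₖ₊₁ = dₖaₖ − mₖ, dₖ₊₁ = (n − mₖ₊₁²)/dₖ, aₖ₊₁ = ⌊(a₀+mₖ₊₁)/dₖ₊₁⌋:
  k=1: m=34, d=59, a=1
  k=2: m=25, d=10, a=5
  k=3: m=25, d=59, a=1
  k=4: m=34, d=1, a=68
d=1 and a=2a₀=68 at k=4, so the next step gives (m, d) = (34, 59) again — its k=1 value — and the period has length 4.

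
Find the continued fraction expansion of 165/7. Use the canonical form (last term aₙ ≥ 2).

[23; 1, 1, 3]

165 = 23×7 + 4
7 = 1×4 + 3
4 = 1×3 + 1
3 = 3×1 + 0  (stop)
So 165/7 = [23; 1, 1, 3].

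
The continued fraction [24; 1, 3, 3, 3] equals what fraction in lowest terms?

Using pₖ = aₖpₖ₋₁ + pₖ₋₂ and qₖ = aₖqₖ₋₁ + qₖ₋₂:
  k=0: a=24, p=24, q=1
  k=1: a=1, p=25, q=1
  k=2: a=3, p=99, q=4
  k=3: a=3, p=322, q=13
  k=4: a=3, p=1065, q=43

1065/43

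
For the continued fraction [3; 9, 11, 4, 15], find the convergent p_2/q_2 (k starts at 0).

Using pₖ = aₖpₖ₋₁ + pₖ₋₂, qₖ = aₖqₖ₋₁ + qₖ₋₂ (with p₋₁=1, p₋₂=0, q₋₁=0, q₋₂=1):
  k=0: a=3, p=3, q=1
  k=1: a=9, p=28, q=9
  k=2: a=11, p=311, q=100

311/100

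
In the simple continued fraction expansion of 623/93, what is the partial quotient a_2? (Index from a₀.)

2

623 = 6·93 + 65   →  a_0 = 6
93 = 1·65 + 28   →  a_1 = 1
65 = 2·28 + 9   →  a_2 = 2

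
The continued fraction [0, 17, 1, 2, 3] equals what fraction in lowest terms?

10/177

Fold from the inside: start with 3/1.
  2 + 1/3 = 7/3
  1 + 3/7 = 10/7
  17 + 7/10 = 177/10
  0 + 10/177 = 10/177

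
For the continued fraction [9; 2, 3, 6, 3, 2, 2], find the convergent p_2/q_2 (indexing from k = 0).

66/7

Using pₖ = aₖpₖ₋₁ + pₖ₋₂, qₖ = aₖqₖ₋₁ + qₖ₋₂ (with p₋₁=1, p₋₂=0, q₋₁=0, q₋₂=1):
  k=0: a=9, p=9, q=1
  k=1: a=2, p=19, q=2
  k=2: a=3, p=66, q=7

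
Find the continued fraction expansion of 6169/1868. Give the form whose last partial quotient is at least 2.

[3; 3, 3, 3, 1, 3, 5, 2]

6169 = 3*1868 + 565
1868 = 3*565 + 173
565 = 3*173 + 46
173 = 3*46 + 35
46 = 1*35 + 11
35 = 3*11 + 2
11 = 5*2 + 1
2 = 2*1 + 0  (stop)
So 6169/1868 = [3; 3, 3, 3, 1, 3, 5, 2].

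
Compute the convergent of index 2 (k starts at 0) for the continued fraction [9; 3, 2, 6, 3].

65/7

Using pₖ = aₖpₖ₋₁ + pₖ₋₂, qₖ = aₖqₖ₋₁ + qₖ₋₂ (with p₋₁=1, p₋₂=0, q₋₁=0, q₋₂=1):
  k=0: a=9, p=9, q=1
  k=1: a=3, p=28, q=3
  k=2: a=2, p=65, q=7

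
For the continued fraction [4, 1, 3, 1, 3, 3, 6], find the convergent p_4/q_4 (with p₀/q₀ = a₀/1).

Using pₖ = aₖpₖ₋₁ + pₖ₋₂, qₖ = aₖqₖ₋₁ + qₖ₋₂ (with p₋₁=1, p₋₂=0, q₋₁=0, q₋₂=1):
  k=0: a=4, p=4, q=1
  k=1: a=1, p=5, q=1
  k=2: a=3, p=19, q=4
  k=3: a=1, p=24, q=5
  k=4: a=3, p=91, q=19

91/19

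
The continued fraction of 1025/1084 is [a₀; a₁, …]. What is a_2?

17

1025 = 0·1084 + 1025   →  a_0 = 0
1084 = 1·1025 + 59   →  a_1 = 1
1025 = 17·59 + 22   →  a_2 = 17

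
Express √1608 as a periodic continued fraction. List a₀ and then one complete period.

[40; 10, 80]

a₀ = ⌊√1608⌋ = 40.
With m₀=0, d₀=1 and mₖ₊₁ = dₖaₖ − mₖ, dₖ₊₁ = (n − mₖ₊₁²)/dₖ, aₖ₊₁ = ⌊(a₀+mₖ₊₁)/dₖ₊₁⌋:
  k=1: m=40, d=8, a=10
  k=2: m=40, d=1, a=80
d=1 and a=2a₀=80 at k=2, so the next step gives (m, d) = (40, 8) again — its k=1 value — and the period has length 2.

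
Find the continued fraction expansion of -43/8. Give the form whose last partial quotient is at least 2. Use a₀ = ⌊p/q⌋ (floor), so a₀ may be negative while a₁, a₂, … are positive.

-43 = -6×8 + 5
8 = 1×5 + 3
5 = 1×3 + 2
3 = 1×2 + 1
2 = 2×1 + 0  (stop)
So -43/8 = [-6; 1, 1, 1, 2].

[-6; 1, 1, 1, 2]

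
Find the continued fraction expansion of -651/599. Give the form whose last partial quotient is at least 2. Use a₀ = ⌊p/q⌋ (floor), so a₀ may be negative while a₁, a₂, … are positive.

[-2; 1, 10, 1, 1, 12, 2]

-651 = -2*599 + 547
599 = 1*547 + 52
547 = 10*52 + 27
52 = 1*27 + 25
27 = 1*25 + 2
25 = 12*2 + 1
2 = 2*1 + 0  (stop)
So -651/599 = [-2; 1, 10, 1, 1, 12, 2].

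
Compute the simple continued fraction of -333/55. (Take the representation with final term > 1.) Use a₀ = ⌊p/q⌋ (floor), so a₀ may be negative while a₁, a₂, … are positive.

[-7; 1, 17, 3]

-333 = -7*55 + 52
55 = 1*52 + 3
52 = 17*3 + 1
3 = 3*1 + 0  (stop)
So -333/55 = [-7; 1, 17, 3].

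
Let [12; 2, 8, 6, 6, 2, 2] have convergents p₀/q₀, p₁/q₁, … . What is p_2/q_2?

212/17

Using pₖ = aₖpₖ₋₁ + pₖ₋₂, qₖ = aₖqₖ₋₁ + qₖ₋₂ (with p₋₁=1, p₋₂=0, q₋₁=0, q₋₂=1):
  k=0: a=12, p=12, q=1
  k=1: a=2, p=25, q=2
  k=2: a=8, p=212, q=17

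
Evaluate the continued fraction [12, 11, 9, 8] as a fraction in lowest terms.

9805/811

Using pₖ = aₖpₖ₋₁ + pₖ₋₂ and qₖ = aₖqₖ₋₁ + qₖ₋₂:
  k=0: a=12, p=12, q=1
  k=1: a=11, p=133, q=11
  k=2: a=9, p=1209, q=100
  k=3: a=8, p=9805, q=811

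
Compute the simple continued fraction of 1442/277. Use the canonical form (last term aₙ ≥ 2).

[5; 4, 1, 6, 8]

1442 = 5*277 + 57
277 = 4*57 + 49
57 = 1*49 + 8
49 = 6*8 + 1
8 = 8*1 + 0  (stop)
So 1442/277 = [5; 4, 1, 6, 8].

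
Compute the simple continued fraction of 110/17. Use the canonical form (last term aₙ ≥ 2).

110 = 6*17 + 8
17 = 2*8 + 1
8 = 8*1 + 0  (stop)
So 110/17 = [6; 2, 8].

[6; 2, 8]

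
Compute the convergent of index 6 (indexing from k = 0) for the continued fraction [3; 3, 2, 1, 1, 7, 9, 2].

3881/1178

Using pₖ = aₖpₖ₋₁ + pₖ₋₂, qₖ = aₖqₖ₋₁ + qₖ₋₂ (with p₋₁=1, p₋₂=0, q₋₁=0, q₋₂=1):
  k=0: a=3, p=3, q=1
  k=1: a=3, p=10, q=3
  k=2: a=2, p=23, q=7
  k=3: a=1, p=33, q=10
  k=4: a=1, p=56, q=17
  k=5: a=7, p=425, q=129
  k=6: a=9, p=3881, q=1178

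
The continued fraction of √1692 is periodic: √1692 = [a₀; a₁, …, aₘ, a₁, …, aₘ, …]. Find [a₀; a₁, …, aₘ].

[41; 7, 2, 7, 82]

a₀ = ⌊√1692⌋ = 41.
With m₀=0, d₀=1 and mₖ₊₁ = dₖaₖ − mₖ, dₖ₊₁ = (n − mₖ₊₁²)/dₖ, aₖ₊₁ = ⌊(a₀+mₖ₊₁)/dₖ₊₁⌋:
  k=1: m=41, d=11, a=7
  k=2: m=36, d=36, a=2
  k=3: m=36, d=11, a=7
  k=4: m=41, d=1, a=82
d=1 and a=2a₀=82 at k=4, so the next step gives (m, d) = (41, 11) again — its k=1 value — and the period has length 4.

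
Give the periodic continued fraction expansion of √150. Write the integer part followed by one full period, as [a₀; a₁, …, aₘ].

a₀ = ⌊√150⌋ = 12.
With m₀=0, d₀=1 and mₖ₊₁ = dₖaₖ − mₖ, dₖ₊₁ = (n − mₖ₊₁²)/dₖ, aₖ₊₁ = ⌊(a₀+mₖ₊₁)/dₖ₊₁⌋:
  k=1: m=12, d=6, a=4
  k=2: m=12, d=1, a=24
d=1 and a=2a₀=24 at k=2, so the next step gives (m, d) = (12, 6) again — its k=1 value — and the period has length 2.

[12; 4, 24]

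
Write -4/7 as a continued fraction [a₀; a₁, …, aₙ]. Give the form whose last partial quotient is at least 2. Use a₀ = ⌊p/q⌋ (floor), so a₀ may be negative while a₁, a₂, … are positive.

[-1; 2, 3]

-4 = -1×7 + 3
7 = 2×3 + 1
3 = 3×1 + 0  (stop)
So -4/7 = [-1; 2, 3].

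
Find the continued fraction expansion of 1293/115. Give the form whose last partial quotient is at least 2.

1293 = 11·115 + 28
115 = 4·28 + 3
28 = 9·3 + 1
3 = 3·1 + 0  (stop)
So 1293/115 = [11; 4, 9, 3].

[11; 4, 9, 3]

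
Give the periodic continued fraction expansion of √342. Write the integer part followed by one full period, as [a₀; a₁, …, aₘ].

[18; 2, 36]

a₀ = ⌊√342⌋ = 18.
With m₀=0, d₀=1 and mₖ₊₁ = dₖaₖ − mₖ, dₖ₊₁ = (n − mₖ₊₁²)/dₖ, aₖ₊₁ = ⌊(a₀+mₖ₊₁)/dₖ₊₁⌋:
  k=1: m=18, d=18, a=2
  k=2: m=18, d=1, a=36
d=1 and a=2a₀=36 at k=2, so the next step gives (m, d) = (18, 18) again — its k=1 value — and the period has length 2.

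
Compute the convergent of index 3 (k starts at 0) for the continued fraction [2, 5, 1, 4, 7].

63/29

Using pₖ = aₖpₖ₋₁ + pₖ₋₂, qₖ = aₖqₖ₋₁ + qₖ₋₂ (with p₋₁=1, p₋₂=0, q₋₁=0, q₋₂=1):
  k=0: a=2, p=2, q=1
  k=1: a=5, p=11, q=5
  k=2: a=1, p=13, q=6
  k=3: a=4, p=63, q=29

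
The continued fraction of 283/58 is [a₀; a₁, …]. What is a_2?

7

283 = 4·58 + 51   →  a_0 = 4
58 = 1·51 + 7   →  a_1 = 1
51 = 7·7 + 2   →  a_2 = 7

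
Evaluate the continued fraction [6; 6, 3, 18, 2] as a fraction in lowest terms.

4403/715

Using pₖ = aₖpₖ₋₁ + pₖ₋₂ and qₖ = aₖqₖ₋₁ + qₖ₋₂:
  k=0: a=6, p=6, q=1
  k=1: a=6, p=37, q=6
  k=2: a=3, p=117, q=19
  k=3: a=18, p=2143, q=348
  k=4: a=2, p=4403, q=715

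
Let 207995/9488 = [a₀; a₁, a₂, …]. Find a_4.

4

207995 = 21·9488 + 8747   →  a_0 = 21
9488 = 1·8747 + 741   →  a_1 = 1
8747 = 11·741 + 596   →  a_2 = 11
741 = 1·596 + 145   →  a_3 = 1
596 = 4·145 + 16   →  a_4 = 4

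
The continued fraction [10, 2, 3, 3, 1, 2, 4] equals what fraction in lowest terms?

Fold from the inside: start with 4/1.
  2 + 1/4 = 9/4
  1 + 4/9 = 13/9
  3 + 9/13 = 48/13
  3 + 13/48 = 157/48
  2 + 48/157 = 362/157
  10 + 157/362 = 3777/362

3777/362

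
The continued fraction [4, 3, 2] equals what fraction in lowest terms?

30/7

Using pₖ = aₖpₖ₋₁ + pₖ₋₂ and qₖ = aₖqₖ₋₁ + qₖ₋₂:
  k=0: a=4, p=4, q=1
  k=1: a=3, p=13, q=3
  k=2: a=2, p=30, q=7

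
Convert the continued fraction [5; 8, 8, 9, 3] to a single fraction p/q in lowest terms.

Fold from the inside: start with 3/1.
  9 + 1/3 = 28/3
  8 + 3/28 = 227/28
  8 + 28/227 = 1844/227
  5 + 227/1844 = 9447/1844

9447/1844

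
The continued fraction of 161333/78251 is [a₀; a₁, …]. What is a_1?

16

161333 = 2·78251 + 4831   →  a_0 = 2
78251 = 16·4831 + 955   →  a_1 = 16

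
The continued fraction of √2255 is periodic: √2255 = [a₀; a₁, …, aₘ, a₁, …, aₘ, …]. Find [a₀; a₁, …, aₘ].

[47; 2, 18, 2, 94]

a₀ = ⌊√2255⌋ = 47.
With m₀=0, d₀=1 and mₖ₊₁ = dₖaₖ − mₖ, dₖ₊₁ = (n − mₖ₊₁²)/dₖ, aₖ₊₁ = ⌊(a₀+mₖ₊₁)/dₖ₊₁⌋:
  k=1: m=47, d=46, a=2
  k=2: m=45, d=5, a=18
  k=3: m=45, d=46, a=2
  k=4: m=47, d=1, a=94
d=1 and a=2a₀=94 at k=4, so the next step gives (m, d) = (47, 46) again — its k=1 value — and the period has length 4.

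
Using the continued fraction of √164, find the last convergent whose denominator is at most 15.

64/5

√164 = [12; 1, 4, 6, 4, 1, 24, …] (period length 6).
Convergents:
  p_0/q_0 = 12/1
  p_1/q_1 = 13/1
  p_2/q_2 = 64/5
  p_3/q_3 = 397/31
q_2 = 5 ≤ 15 < 31 = q_3, so the answer is 64/5.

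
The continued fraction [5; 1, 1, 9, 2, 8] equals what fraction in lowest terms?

Using pₖ = aₖpₖ₋₁ + pₖ₋₂ and qₖ = aₖqₖ₋₁ + qₖ₋₂:
  k=0: a=5, p=5, q=1
  k=1: a=1, p=6, q=1
  k=2: a=1, p=11, q=2
  k=3: a=9, p=105, q=19
  k=4: a=2, p=221, q=40
  k=5: a=8, p=1873, q=339

1873/339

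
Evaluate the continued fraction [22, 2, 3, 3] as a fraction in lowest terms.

516/23

Using pₖ = aₖpₖ₋₁ + pₖ₋₂ and qₖ = aₖqₖ₋₁ + qₖ₋₂:
  k=0: a=22, p=22, q=1
  k=1: a=2, p=45, q=2
  k=2: a=3, p=157, q=7
  k=3: a=3, p=516, q=23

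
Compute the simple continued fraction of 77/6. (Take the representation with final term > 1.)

77 = 12*6 + 5
6 = 1*5 + 1
5 = 5*1 + 0  (stop)
So 77/6 = [12; 1, 5].

[12; 1, 5]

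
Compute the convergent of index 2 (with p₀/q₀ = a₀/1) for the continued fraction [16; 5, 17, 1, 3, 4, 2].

Using pₖ = aₖpₖ₋₁ + pₖ₋₂, qₖ = aₖqₖ₋₁ + qₖ₋₂ (with p₋₁=1, p₋₂=0, q₋₁=0, q₋₂=1):
  k=0: a=16, p=16, q=1
  k=1: a=5, p=81, q=5
  k=2: a=17, p=1393, q=86

1393/86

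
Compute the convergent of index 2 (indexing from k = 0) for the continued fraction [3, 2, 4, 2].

31/9

Using pₖ = aₖpₖ₋₁ + pₖ₋₂, qₖ = aₖqₖ₋₁ + qₖ₋₂ (with p₋₁=1, p₋₂=0, q₋₁=0, q₋₂=1):
  k=0: a=3, p=3, q=1
  k=1: a=2, p=7, q=2
  k=2: a=4, p=31, q=9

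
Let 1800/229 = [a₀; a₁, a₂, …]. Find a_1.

1800 = 7·229 + 197   →  a_0 = 7
229 = 1·197 + 32   →  a_1 = 1

1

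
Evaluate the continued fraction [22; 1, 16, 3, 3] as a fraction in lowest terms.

3969/173

Fold from the inside: start with 3/1.
  3 + 1/3 = 10/3
  16 + 3/10 = 163/10
  1 + 10/163 = 173/163
  22 + 163/173 = 3969/173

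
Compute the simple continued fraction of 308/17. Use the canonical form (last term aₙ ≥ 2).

[18; 8, 2]

308 = 18*17 + 2
17 = 8*2 + 1
2 = 2*1 + 0  (stop)
So 308/17 = [18; 8, 2].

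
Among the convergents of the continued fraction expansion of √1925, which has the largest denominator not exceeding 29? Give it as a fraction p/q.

√1925 = [43; 1, 6, 1, 86, …] (period length 4).
Convergents:
  p_0/q_0 = 43/1
  p_1/q_1 = 44/1
  p_2/q_2 = 307/7
  p_3/q_3 = 351/8
  p_4/q_4 = 30493/695
q_3 = 8 ≤ 29 < 695 = q_4, so the answer is 351/8.

351/8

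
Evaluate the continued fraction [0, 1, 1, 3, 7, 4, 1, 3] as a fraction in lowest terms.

567/997

Using pₖ = aₖpₖ₋₁ + pₖ₋₂ and qₖ = aₖqₖ₋₁ + qₖ₋₂:
  k=0: a=0, p=0, q=1
  k=1: a=1, p=1, q=1
  k=2: a=1, p=1, q=2
  k=3: a=3, p=4, q=7
  k=4: a=7, p=29, q=51
  k=5: a=4, p=120, q=211
  k=6: a=1, p=149, q=262
  k=7: a=3, p=567, q=997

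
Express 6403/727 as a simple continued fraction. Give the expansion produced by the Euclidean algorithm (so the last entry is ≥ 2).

6403 = 8*727 + 587
727 = 1*587 + 140
587 = 4*140 + 27
140 = 5*27 + 5
27 = 5*5 + 2
5 = 2*2 + 1
2 = 2*1 + 0  (stop)
So 6403/727 = [8; 1, 4, 5, 5, 2, 2].

[8; 1, 4, 5, 5, 2, 2]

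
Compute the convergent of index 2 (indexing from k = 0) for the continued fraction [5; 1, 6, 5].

Using pₖ = aₖpₖ₋₁ + pₖ₋₂, qₖ = aₖqₖ₋₁ + qₖ₋₂ (with p₋₁=1, p₋₂=0, q₋₁=0, q₋₂=1):
  k=0: a=5, p=5, q=1
  k=1: a=1, p=6, q=1
  k=2: a=6, p=41, q=7

41/7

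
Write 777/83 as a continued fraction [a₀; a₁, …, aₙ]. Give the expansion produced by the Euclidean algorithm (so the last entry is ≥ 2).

777 = 9×83 + 30
83 = 2×30 + 23
30 = 1×23 + 7
23 = 3×7 + 2
7 = 3×2 + 1
2 = 2×1 + 0  (stop)
So 777/83 = [9; 2, 1, 3, 3, 2].

[9; 2, 1, 3, 3, 2]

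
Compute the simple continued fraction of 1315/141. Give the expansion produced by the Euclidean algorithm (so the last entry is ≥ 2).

[9; 3, 15, 3]

1315 = 9·141 + 46
141 = 3·46 + 3
46 = 15·3 + 1
3 = 3·1 + 0  (stop)
So 1315/141 = [9; 3, 15, 3].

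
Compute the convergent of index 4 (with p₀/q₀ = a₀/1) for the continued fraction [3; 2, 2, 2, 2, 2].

99/29

Using pₖ = aₖpₖ₋₁ + pₖ₋₂, qₖ = aₖqₖ₋₁ + qₖ₋₂ (with p₋₁=1, p₋₂=0, q₋₁=0, q₋₂=1):
  k=0: a=3, p=3, q=1
  k=1: a=2, p=7, q=2
  k=2: a=2, p=17, q=5
  k=3: a=2, p=41, q=12
  k=4: a=2, p=99, q=29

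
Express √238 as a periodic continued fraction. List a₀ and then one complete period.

a₀ = ⌊√238⌋ = 15.
With m₀=0, d₀=1 and mₖ₊₁ = dₖaₖ − mₖ, dₖ₊₁ = (n − mₖ₊₁²)/dₖ, aₖ₊₁ = ⌊(a₀+mₖ₊₁)/dₖ₊₁⌋:
  k=1: m=15, d=13, a=2
  k=2: m=11, d=9, a=2
  k=3: m=7, d=21, a=1
  k=4: m=14, d=2, a=14
  k=5: m=14, d=21, a=1
  k=6: m=7, d=9, a=2
  k=7: m=11, d=13, a=2
  k=8: m=15, d=1, a=30
d=1 and a=2a₀=30 at k=8, so the next step gives (m, d) = (15, 13) again — its k=1 value — and the period has length 8.

[15; 2, 2, 1, 14, 1, 2, 2, 30]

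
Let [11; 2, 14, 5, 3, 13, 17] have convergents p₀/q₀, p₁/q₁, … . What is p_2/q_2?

333/29

Using pₖ = aₖpₖ₋₁ + pₖ₋₂, qₖ = aₖqₖ₋₁ + qₖ₋₂ (with p₋₁=1, p₋₂=0, q₋₁=0, q₋₂=1):
  k=0: a=11, p=11, q=1
  k=1: a=2, p=23, q=2
  k=2: a=14, p=333, q=29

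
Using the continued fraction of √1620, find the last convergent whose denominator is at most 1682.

51841/1288

√1620 = [40; 4, 80, …] (period length 2).
Convergents:
  p_0/q_0 = 40/1
  p_1/q_1 = 161/4
  p_2/q_2 = 12920/321
  p_3/q_3 = 51841/1288
  p_4/q_4 = 4160200/103361
q_3 = 1288 ≤ 1682 < 103361 = q_4, so the answer is 51841/1288.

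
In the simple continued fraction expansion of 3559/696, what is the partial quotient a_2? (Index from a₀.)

1

3559 = 5·696 + 79   →  a_0 = 5
696 = 8·79 + 64   →  a_1 = 8
79 = 1·64 + 15   →  a_2 = 1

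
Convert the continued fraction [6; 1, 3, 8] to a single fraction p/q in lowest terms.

223/33

Fold from the inside: start with 8/1.
  3 + 1/8 = 25/8
  1 + 8/25 = 33/25
  6 + 25/33 = 223/33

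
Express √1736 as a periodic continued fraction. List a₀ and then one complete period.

a₀ = ⌊√1736⌋ = 41.
With m₀=0, d₀=1 and mₖ₊₁ = dₖaₖ − mₖ, dₖ₊₁ = (n − mₖ₊₁²)/dₖ, aₖ₊₁ = ⌊(a₀+mₖ₊₁)/dₖ₊₁⌋:
  k=1: m=41, d=55, a=1
  k=2: m=14, d=28, a=1
  k=3: m=14, d=55, a=1
  k=4: m=41, d=1, a=82
d=1 and a=2a₀=82 at k=4, so the next step gives (m, d) = (41, 55) again — its k=1 value — and the period has length 4.

[41; 1, 1, 1, 82]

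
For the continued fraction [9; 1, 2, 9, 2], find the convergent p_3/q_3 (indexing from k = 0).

Using pₖ = aₖpₖ₋₁ + pₖ₋₂, qₖ = aₖqₖ₋₁ + qₖ₋₂ (with p₋₁=1, p₋₂=0, q₋₁=0, q₋₂=1):
  k=0: a=9, p=9, q=1
  k=1: a=1, p=10, q=1
  k=2: a=2, p=29, q=3
  k=3: a=9, p=271, q=28

271/28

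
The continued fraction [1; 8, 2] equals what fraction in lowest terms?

Fold from the inside: start with 2/1.
  8 + 1/2 = 17/2
  1 + 2/17 = 19/17

19/17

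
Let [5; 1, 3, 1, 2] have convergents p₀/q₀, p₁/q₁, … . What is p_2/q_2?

23/4

Using pₖ = aₖpₖ₋₁ + pₖ₋₂, qₖ = aₖqₖ₋₁ + qₖ₋₂ (with p₋₁=1, p₋₂=0, q₋₁=0, q₋₂=1):
  k=0: a=5, p=5, q=1
  k=1: a=1, p=6, q=1
  k=2: a=3, p=23, q=4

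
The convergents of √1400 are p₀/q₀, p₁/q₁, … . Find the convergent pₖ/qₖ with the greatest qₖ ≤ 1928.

√1400 = [37; 2, 2, 2, 74, …] (period length 4).
Convergents:
  p_0/q_0 = 37/1
  p_1/q_1 = 75/2
  p_2/q_2 = 187/5
  p_3/q_3 = 449/12
  p_4/q_4 = 33413/893
  p_5/q_5 = 67275/1798
  p_6/q_6 = 167963/4489
q_5 = 1798 ≤ 1928 < 4489 = q_6, so the answer is 67275/1798.

67275/1798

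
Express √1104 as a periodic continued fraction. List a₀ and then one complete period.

a₀ = ⌊√1104⌋ = 33.
With m₀=0, d₀=1 and mₖ₊₁ = dₖaₖ − mₖ, dₖ₊₁ = (n − mₖ₊₁²)/dₖ, aₖ₊₁ = ⌊(a₀+mₖ₊₁)/dₖ₊₁⌋:
  k=1: m=33, d=15, a=4
  k=2: m=27, d=25, a=2
  k=3: m=23, d=23, a=2
  k=4: m=23, d=25, a=2
  k=5: m=27, d=15, a=4
  k=6: m=33, d=1, a=66
d=1 and a=2a₀=66 at k=6, so the next step gives (m, d) = (33, 15) again — its k=1 value — and the period has length 6.

[33; 4, 2, 2, 2, 4, 66]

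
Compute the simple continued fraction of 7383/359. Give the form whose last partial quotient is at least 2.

[20; 1, 1, 3, 3, 7, 2]

7383 = 20×359 + 203
359 = 1×203 + 156
203 = 1×156 + 47
156 = 3×47 + 15
47 = 3×15 + 2
15 = 7×2 + 1
2 = 2×1 + 0  (stop)
So 7383/359 = [20; 1, 1, 3, 3, 7, 2].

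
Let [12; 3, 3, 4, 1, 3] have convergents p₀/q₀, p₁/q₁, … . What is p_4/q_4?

652/53

Using pₖ = aₖpₖ₋₁ + pₖ₋₂, qₖ = aₖqₖ₋₁ + qₖ₋₂ (with p₋₁=1, p₋₂=0, q₋₁=0, q₋₂=1):
  k=0: a=12, p=12, q=1
  k=1: a=3, p=37, q=3
  k=2: a=3, p=123, q=10
  k=3: a=4, p=529, q=43
  k=4: a=1, p=652, q=53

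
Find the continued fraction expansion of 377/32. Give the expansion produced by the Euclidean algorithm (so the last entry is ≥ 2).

377 = 11×32 + 25
32 = 1×25 + 7
25 = 3×7 + 4
7 = 1×4 + 3
4 = 1×3 + 1
3 = 3×1 + 0  (stop)
So 377/32 = [11; 1, 3, 1, 1, 3].

[11; 1, 3, 1, 1, 3]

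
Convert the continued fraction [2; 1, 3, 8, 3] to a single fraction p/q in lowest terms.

Fold from the inside: start with 3/1.
  8 + 1/3 = 25/3
  3 + 3/25 = 78/25
  1 + 25/78 = 103/78
  2 + 78/103 = 284/103

284/103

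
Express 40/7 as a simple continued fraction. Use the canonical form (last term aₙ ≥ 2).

40 = 5×7 + 5
7 = 1×5 + 2
5 = 2×2 + 1
2 = 2×1 + 0  (stop)
So 40/7 = [5; 1, 2, 2].

[5; 1, 2, 2]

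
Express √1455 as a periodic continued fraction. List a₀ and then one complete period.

a₀ = ⌊√1455⌋ = 38.

[38; 6, 1, 11, 1, 6, 76]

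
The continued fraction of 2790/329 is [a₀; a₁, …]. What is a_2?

12

2790 = 8·329 + 158   →  a_0 = 8
329 = 2·158 + 13   →  a_1 = 2
158 = 12·13 + 2   →  a_2 = 12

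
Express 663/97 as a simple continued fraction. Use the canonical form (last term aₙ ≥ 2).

[6; 1, 5, 16]

663 = 6·97 + 81
97 = 1·81 + 16
81 = 5·16 + 1
16 = 16·1 + 0  (stop)
So 663/97 = [6; 1, 5, 16].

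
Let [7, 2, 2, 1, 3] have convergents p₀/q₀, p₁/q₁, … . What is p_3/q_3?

Using pₖ = aₖpₖ₋₁ + pₖ₋₂, qₖ = aₖqₖ₋₁ + qₖ₋₂ (with p₋₁=1, p₋₂=0, q₋₁=0, q₋₂=1):
  k=0: a=7, p=7, q=1
  k=1: a=2, p=15, q=2
  k=2: a=2, p=37, q=5
  k=3: a=1, p=52, q=7

52/7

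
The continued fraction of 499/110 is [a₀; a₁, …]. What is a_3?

6

499 = 4·110 + 59   →  a_0 = 4
110 = 1·59 + 51   →  a_1 = 1
59 = 1·51 + 8   →  a_2 = 1
51 = 6·8 + 3   →  a_3 = 6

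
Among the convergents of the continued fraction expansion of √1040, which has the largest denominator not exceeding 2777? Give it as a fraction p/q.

33281/1032

√1040 = [32; 4, 64, …] (period length 2).
Convergents:
  p_0/q_0 = 32/1
  p_1/q_1 = 129/4
  p_2/q_2 = 8288/257
  p_3/q_3 = 33281/1032
  p_4/q_4 = 2138272/66305
q_3 = 1032 ≤ 2777 < 66305 = q_4, so the answer is 33281/1032.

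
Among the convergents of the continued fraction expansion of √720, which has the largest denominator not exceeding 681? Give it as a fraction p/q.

√720 = [26; 1, 4, 1, 52, …] (period length 4).
Convergents:
  p_0/q_0 = 26/1
  p_1/q_1 = 27/1
  p_2/q_2 = 134/5
  p_3/q_3 = 161/6
  p_4/q_4 = 8506/317
  p_5/q_5 = 8667/323
  p_6/q_6 = 43174/1609
q_5 = 323 ≤ 681 < 1609 = q_6, so the answer is 8667/323.

8667/323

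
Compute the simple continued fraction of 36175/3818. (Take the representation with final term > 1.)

36175 = 9×3818 + 1813
3818 = 2×1813 + 192
1813 = 9×192 + 85
192 = 2×85 + 22
85 = 3×22 + 19
22 = 1×19 + 3
19 = 6×3 + 1
3 = 3×1 + 0  (stop)
So 36175/3818 = [9; 2, 9, 2, 3, 1, 6, 3].

[9; 2, 9, 2, 3, 1, 6, 3]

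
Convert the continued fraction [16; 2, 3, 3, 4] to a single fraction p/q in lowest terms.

1627/99

Fold from the inside: start with 4/1.
  3 + 1/4 = 13/4
  3 + 4/13 = 43/13
  2 + 13/43 = 99/43
  16 + 43/99 = 1627/99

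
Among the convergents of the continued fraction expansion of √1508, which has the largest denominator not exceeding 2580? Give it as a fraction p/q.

90442/2329

√1508 = [38; 1, 4, 1, 76, …] (period length 4).
Convergents:
  p_0/q_0 = 38/1
  p_1/q_1 = 39/1
  p_2/q_2 = 194/5
  p_3/q_3 = 233/6
  p_4/q_4 = 17902/461
  p_5/q_5 = 18135/467
  p_6/q_6 = 90442/2329
  p_7/q_7 = 108577/2796
q_6 = 2329 ≤ 2580 < 2796 = q_7, so the answer is 90442/2329.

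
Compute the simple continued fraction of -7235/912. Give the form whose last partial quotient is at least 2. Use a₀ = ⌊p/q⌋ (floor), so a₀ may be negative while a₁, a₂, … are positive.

-7235 = -8*912 + 61
912 = 14*61 + 58
61 = 1*58 + 3
58 = 19*3 + 1
3 = 3*1 + 0  (stop)
So -7235/912 = [-8; 14, 1, 19, 3].

[-8; 14, 1, 19, 3]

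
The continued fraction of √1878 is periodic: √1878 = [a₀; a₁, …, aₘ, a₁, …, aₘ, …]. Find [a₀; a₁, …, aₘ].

[43; 2, 1, 42, 1, 2, 86]

a₀ = ⌊√1878⌋ = 43.
With m₀=0, d₀=1 and mₖ₊₁ = dₖaₖ − mₖ, dₖ₊₁ = (n − mₖ₊₁²)/dₖ, aₖ₊₁ = ⌊(a₀+mₖ₊₁)/dₖ₊₁⌋:
  k=1: m=43, d=29, a=2
  k=2: m=15, d=57, a=1
  k=3: m=42, d=2, a=42
  k=4: m=42, d=57, a=1
  k=5: m=15, d=29, a=2
  k=6: m=43, d=1, a=86
d=1 and a=2a₀=86 at k=6, so the next step gives (m, d) = (43, 29) again — its k=1 value — and the period has length 6.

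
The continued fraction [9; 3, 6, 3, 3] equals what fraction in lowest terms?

1854/199

Fold from the inside: start with 3/1.
  3 + 1/3 = 10/3
  6 + 3/10 = 63/10
  3 + 10/63 = 199/63
  9 + 63/199 = 1854/199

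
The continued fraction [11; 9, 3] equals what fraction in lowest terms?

Fold from the inside: start with 3/1.
  9 + 1/3 = 28/3
  11 + 3/28 = 311/28

311/28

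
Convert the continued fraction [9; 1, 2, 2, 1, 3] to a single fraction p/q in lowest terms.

Fold from the inside: start with 3/1.
  1 + 1/3 = 4/3
  2 + 3/4 = 11/4
  2 + 4/11 = 26/11
  1 + 11/26 = 37/26
  9 + 26/37 = 359/37

359/37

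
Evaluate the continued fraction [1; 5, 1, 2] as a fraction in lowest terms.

20/17

Using pₖ = aₖpₖ₋₁ + pₖ₋₂ and qₖ = aₖqₖ₋₁ + qₖ₋₂:
  k=0: a=1, p=1, q=1
  k=1: a=5, p=6, q=5
  k=2: a=1, p=7, q=6
  k=3: a=2, p=20, q=17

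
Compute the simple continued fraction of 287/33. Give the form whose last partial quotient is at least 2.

[8; 1, 2, 3, 3]

287 = 8·33 + 23
33 = 1·23 + 10
23 = 2·10 + 3
10 = 3·3 + 1
3 = 3·1 + 0  (stop)
So 287/33 = [8; 1, 2, 3, 3].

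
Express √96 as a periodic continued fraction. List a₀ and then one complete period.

a₀ = ⌊√96⌋ = 9.

[9; 1, 3, 1, 18]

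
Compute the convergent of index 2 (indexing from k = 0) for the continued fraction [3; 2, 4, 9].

31/9

Using pₖ = aₖpₖ₋₁ + pₖ₋₂, qₖ = aₖqₖ₋₁ + qₖ₋₂ (with p₋₁=1, p₋₂=0, q₋₁=0, q₋₂=1):
  k=0: a=3, p=3, q=1
  k=1: a=2, p=7, q=2
  k=2: a=4, p=31, q=9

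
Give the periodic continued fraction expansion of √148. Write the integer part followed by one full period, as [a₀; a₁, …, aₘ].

a₀ = ⌊√148⌋ = 12.

[12; 6, 24]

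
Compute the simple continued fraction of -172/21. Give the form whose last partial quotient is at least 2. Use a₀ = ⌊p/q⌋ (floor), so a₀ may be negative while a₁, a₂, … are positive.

[-9; 1, 4, 4]

-172 = -9×21 + 17
21 = 1×17 + 4
17 = 4×4 + 1
4 = 4×1 + 0  (stop)
So -172/21 = [-9; 1, 4, 4].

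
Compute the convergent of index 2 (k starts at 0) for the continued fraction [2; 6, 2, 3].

28/13

Using pₖ = aₖpₖ₋₁ + pₖ₋₂, qₖ = aₖqₖ₋₁ + qₖ₋₂ (with p₋₁=1, p₋₂=0, q₋₁=0, q₋₂=1):
  k=0: a=2, p=2, q=1
  k=1: a=6, p=13, q=6
  k=2: a=2, p=28, q=13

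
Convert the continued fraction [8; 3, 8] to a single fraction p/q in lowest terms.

208/25

Fold from the inside: start with 8/1.
  3 + 1/8 = 25/8
  8 + 8/25 = 208/25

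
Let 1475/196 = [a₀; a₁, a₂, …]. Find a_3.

1475 = 7·196 + 103   →  a_0 = 7
196 = 1·103 + 93   →  a_1 = 1
103 = 1·93 + 10   →  a_2 = 1
93 = 9·10 + 3   →  a_3 = 9

9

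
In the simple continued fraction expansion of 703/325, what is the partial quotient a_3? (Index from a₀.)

1

703 = 2·325 + 53   →  a_0 = 2
325 = 6·53 + 7   →  a_1 = 6
53 = 7·7 + 4   →  a_2 = 7
7 = 1·4 + 3   →  a_3 = 1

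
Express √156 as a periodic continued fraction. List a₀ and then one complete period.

a₀ = ⌊√156⌋ = 12.
With m₀=0, d₀=1 and mₖ₊₁ = dₖaₖ − mₖ, dₖ₊₁ = (n − mₖ₊₁²)/dₖ, aₖ₊₁ = ⌊(a₀+mₖ₊₁)/dₖ₊₁⌋:
  k=1: m=12, d=12, a=2
  k=2: m=12, d=1, a=24
d=1 and a=2a₀=24 at k=2, so the next step gives (m, d) = (12, 12) again — its k=1 value — and the period has length 2.

[12; 2, 24]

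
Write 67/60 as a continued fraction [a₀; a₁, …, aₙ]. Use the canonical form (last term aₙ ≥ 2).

[1; 8, 1, 1, 3]

67 = 1×60 + 7
60 = 8×7 + 4
7 = 1×4 + 3
4 = 1×3 + 1
3 = 3×1 + 0  (stop)
So 67/60 = [1; 8, 1, 1, 3].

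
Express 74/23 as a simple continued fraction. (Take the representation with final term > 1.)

74 = 3*23 + 5
23 = 4*5 + 3
5 = 1*3 + 2
3 = 1*2 + 1
2 = 2*1 + 0  (stop)
So 74/23 = [3; 4, 1, 1, 2].

[3; 4, 1, 1, 2]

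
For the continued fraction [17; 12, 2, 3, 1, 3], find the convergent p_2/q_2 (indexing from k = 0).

Using pₖ = aₖpₖ₋₁ + pₖ₋₂, qₖ = aₖqₖ₋₁ + qₖ₋₂ (with p₋₁=1, p₋₂=0, q₋₁=0, q₋₂=1):
  k=0: a=17, p=17, q=1
  k=1: a=12, p=205, q=12
  k=2: a=2, p=427, q=25

427/25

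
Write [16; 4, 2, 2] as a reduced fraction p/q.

357/22

Fold from the inside: start with 2/1.
  2 + 1/2 = 5/2
  4 + 2/5 = 22/5
  16 + 5/22 = 357/22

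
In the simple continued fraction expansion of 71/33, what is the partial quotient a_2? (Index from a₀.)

71 = 2·33 + 5   →  a_0 = 2
33 = 6·5 + 3   →  a_1 = 6
5 = 1·3 + 2   →  a_2 = 1

1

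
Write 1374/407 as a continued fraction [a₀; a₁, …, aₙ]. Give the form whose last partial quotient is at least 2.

1374 = 3·407 + 153
407 = 2·153 + 101
153 = 1·101 + 52
101 = 1·52 + 49
52 = 1·49 + 3
49 = 16·3 + 1
3 = 3·1 + 0  (stop)
So 1374/407 = [3; 2, 1, 1, 1, 16, 3].

[3; 2, 1, 1, 1, 16, 3]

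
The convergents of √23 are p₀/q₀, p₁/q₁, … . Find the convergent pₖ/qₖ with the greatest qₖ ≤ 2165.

√23 = [4; 1, 3, 1, 8, …] (period length 4).
Convergents:
  p_0/q_0 = 4/1
  p_1/q_1 = 5/1
  p_2/q_2 = 19/4
  p_3/q_3 = 24/5
  p_4/q_4 = 211/44
  p_5/q_5 = 235/49
  p_6/q_6 = 916/191
  p_7/q_7 = 1151/240
  p_8/q_8 = 10124/2111
  p_9/q_9 = 11275/2351
q_8 = 2111 ≤ 2165 < 2351 = q_9, so the answer is 10124/2111.

10124/2111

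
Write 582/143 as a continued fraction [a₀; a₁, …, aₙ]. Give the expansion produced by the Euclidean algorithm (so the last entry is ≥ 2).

[4; 14, 3, 3]

582 = 4·143 + 10
143 = 14·10 + 3
10 = 3·3 + 1
3 = 3·1 + 0  (stop)
So 582/143 = [4; 14, 3, 3].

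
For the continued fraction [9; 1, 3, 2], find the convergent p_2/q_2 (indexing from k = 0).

39/4

Using pₖ = aₖpₖ₋₁ + pₖ₋₂, qₖ = aₖqₖ₋₁ + qₖ₋₂ (with p₋₁=1, p₋₂=0, q₋₁=0, q₋₂=1):
  k=0: a=9, p=9, q=1
  k=1: a=1, p=10, q=1
  k=2: a=3, p=39, q=4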